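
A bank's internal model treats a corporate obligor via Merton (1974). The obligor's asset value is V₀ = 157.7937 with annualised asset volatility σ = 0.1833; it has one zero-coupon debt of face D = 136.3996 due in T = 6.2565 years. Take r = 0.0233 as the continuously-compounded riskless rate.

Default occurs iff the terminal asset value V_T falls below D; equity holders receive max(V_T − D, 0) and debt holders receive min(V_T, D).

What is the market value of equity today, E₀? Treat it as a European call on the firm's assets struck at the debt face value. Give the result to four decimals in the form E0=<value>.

E0=49.7029

d₁ = [ln(V₀/D) + (r + σ²/2)T] / (σ√T)
   = [ln(157.7937/136.3996) + (0.0233 + 0.5·0.1833²)·6.2565] / (0.1833·√6.2565)
   = [0.145700 + 0.250882] / 0.458488 = 0.864977
d₂ = d₁ − σ√T = 0.864977 − 0.458488 = 0.406489
N(d₁) = 0.806474,  N(d₂) = 0.657808,  e^(−rT) = 0.864351
E₀ = V₀·N(d₁) − D·e^(−rT)·N(d₂)
   = 157.7937·0.806474 − 136.3996·0.864351·0.657808 = 49.702866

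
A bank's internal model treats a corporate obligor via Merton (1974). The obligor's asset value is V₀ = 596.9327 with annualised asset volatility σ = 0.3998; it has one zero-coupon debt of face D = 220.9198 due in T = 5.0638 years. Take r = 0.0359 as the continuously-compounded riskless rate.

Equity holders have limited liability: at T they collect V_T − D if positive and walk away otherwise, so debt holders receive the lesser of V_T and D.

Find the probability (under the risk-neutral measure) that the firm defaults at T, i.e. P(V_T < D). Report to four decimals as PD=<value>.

PD=0.1957

d₁ = [ln(V₀/D) + (r + σ²/2)T] / (σ√T)
   = [ln(596.9327/220.9198) + (0.0359 + 0.5·0.3998²)·5.0638] / (0.3998·√5.0638)
   = [0.994005 + 0.586489] / 0.899665 = 1.756757
d₂ = d₁ − σ√T = 1.756757 − 0.899665 = 0.857092
risk-neutral PD = N(−d₂) = N(-0.857092) = 0.195697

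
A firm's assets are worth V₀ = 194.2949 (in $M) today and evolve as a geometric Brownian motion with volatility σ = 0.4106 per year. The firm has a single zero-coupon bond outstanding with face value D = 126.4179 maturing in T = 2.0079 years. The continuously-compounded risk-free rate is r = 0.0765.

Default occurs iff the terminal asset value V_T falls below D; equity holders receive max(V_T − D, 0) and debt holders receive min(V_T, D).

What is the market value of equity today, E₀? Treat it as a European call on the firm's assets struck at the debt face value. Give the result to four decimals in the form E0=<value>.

E0=92.6916

d₁ = [ln(V₀/D) + (r + σ²/2)T] / (σ√T)
   = [ln(194.2949/126.4179) + (0.0765 + 0.5·0.4106²)·2.0079] / (0.4106·√2.0079)
   = [0.429784 + 0.322863] / 0.581822 = 1.293603
d₂ = d₁ − σ√T = 1.293603 − 0.581822 = 0.711782
N(d₁) = 0.902099,  N(d₂) = 0.761700,  e^(−rT) = 0.857611
E₀ = V₀·N(d₁) − D·e^(−rT)·N(d₂)
   = 194.2949·0.902099 − 126.4179·0.857611·0.761700 = 92.691647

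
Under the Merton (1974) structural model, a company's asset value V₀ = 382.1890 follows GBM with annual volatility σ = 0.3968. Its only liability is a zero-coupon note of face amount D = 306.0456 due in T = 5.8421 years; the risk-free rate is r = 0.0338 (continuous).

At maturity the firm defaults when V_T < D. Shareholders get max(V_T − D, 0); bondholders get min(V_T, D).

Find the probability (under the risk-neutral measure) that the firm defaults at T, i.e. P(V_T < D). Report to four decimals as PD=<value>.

d₁ = [ln(V₀/D) + (r + σ²/2)T] / (σ√T)
   = [ln(382.1890/306.0456) + (0.0338 + 0.5·0.3968²)·5.8421] / (0.3968·√5.8421)
   = [0.222181 + 0.657383] / 0.959083 = 0.917089
d₂ = d₁ − σ√T = 0.917089 − 0.959083 = -0.041994
risk-neutral PD = N(−d₂) = N(0.041994) = 0.516748

PD=0.5167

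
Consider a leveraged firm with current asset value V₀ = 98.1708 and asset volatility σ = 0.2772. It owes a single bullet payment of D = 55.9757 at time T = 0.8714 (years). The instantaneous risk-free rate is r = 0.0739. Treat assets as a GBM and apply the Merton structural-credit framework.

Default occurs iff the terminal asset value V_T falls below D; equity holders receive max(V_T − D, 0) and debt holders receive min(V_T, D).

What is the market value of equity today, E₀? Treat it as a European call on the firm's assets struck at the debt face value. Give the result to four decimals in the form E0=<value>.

E0=45.7334

d₁ = [ln(V₀/D) + (r + σ²/2)T] / (σ√T)
   = [ln(98.1708/55.9757) + (0.0739 + 0.5·0.2772²)·0.8714] / (0.2772·√0.8714)
   = [0.561791 + 0.097876] / 0.258763 = 2.549310
d₂ = d₁ − σ√T = 2.549310 − 0.258763 = 2.290547
N(d₁) = 0.994603,  N(d₂) = 0.989005,  e^(−rT) = 0.937633
E₀ = V₀·N(d₁) − D·e^(−rT)·N(d₂)
   = 98.1708·0.994603 − 55.9757·0.937633·0.989005 = 45.733375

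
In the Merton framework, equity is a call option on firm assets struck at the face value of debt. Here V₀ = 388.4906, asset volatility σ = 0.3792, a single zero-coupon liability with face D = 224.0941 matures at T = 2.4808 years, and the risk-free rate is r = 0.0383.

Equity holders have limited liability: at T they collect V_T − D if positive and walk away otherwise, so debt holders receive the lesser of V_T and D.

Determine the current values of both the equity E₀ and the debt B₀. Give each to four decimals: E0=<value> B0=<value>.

d₁ = [ln(V₀/D) + (r + σ²/2)T] / (σ√T)
   = [ln(388.4906/224.0941) + (0.0383 + 0.5·0.3792²)·2.4808] / (0.3792·√2.4808)
   = [0.550203 + 0.273375] / 0.597261 = 1.378925
d₂ = d₁ − σ√T = 1.378925 − 0.597261 = 0.781663
N(d₁) = 0.916041,  N(d₂) = 0.782794,  e^(−rT) = 0.909360
E₀ = V₀·N(d₁) − D·e^(−rT)·N(d₂)
   = 388.4906·0.916041 − 224.0941·0.909360·0.782794 = 196.353926
B₀ = V₀ − E₀ = 388.4906 − 196.353926 = 192.136674

E0=196.3539 B0=192.1367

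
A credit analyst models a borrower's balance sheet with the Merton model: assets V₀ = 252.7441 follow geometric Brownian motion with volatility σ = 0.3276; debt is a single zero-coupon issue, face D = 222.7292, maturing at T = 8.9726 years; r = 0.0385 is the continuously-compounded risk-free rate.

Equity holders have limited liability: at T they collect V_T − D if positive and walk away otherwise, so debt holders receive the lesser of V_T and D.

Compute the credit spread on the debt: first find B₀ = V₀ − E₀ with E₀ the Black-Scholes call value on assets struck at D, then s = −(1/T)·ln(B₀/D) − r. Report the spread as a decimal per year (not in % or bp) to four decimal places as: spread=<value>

spread=0.0303

d₁ = [ln(V₀/D) + (r + σ²/2)T] / (σ√T)
   = [ln(252.7441/222.7292) + (0.0385 + 0.5·0.3276²)·8.9726] / (0.3276·√8.9726)
   = [0.126421 + 0.826923] / 0.981303 = 0.971508
d₂ = d₁ − σ√T = 0.971508 − 0.981303 = -0.009795
N(d₁) = 0.834352,  N(d₂) = 0.496092,  e^(−rT) = 0.707905
E₀ = V₀·N(d₁) − D·e^(−rT)·N(d₂)
   = 252.7441·0.834352 − 222.7292·0.707905·0.496092 = 132.658147
B₀ = V₀ − E₀ = 252.7441 − 132.658147 = 120.085953
spread = −(1/T)·ln(B₀/D) − r = −(1/8.9726)·ln(120.085953/222.7292) − 0.0385 = 0.03034837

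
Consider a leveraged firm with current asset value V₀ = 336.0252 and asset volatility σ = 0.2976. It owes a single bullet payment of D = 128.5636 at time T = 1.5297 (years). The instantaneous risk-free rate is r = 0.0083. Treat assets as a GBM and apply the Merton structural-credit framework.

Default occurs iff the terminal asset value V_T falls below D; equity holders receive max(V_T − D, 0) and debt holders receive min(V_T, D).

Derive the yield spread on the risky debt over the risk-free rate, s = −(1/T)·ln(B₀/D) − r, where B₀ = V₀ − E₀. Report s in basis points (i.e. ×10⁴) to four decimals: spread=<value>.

d₁ = [ln(V₀/D) + (r + σ²/2)T] / (σ√T)
   = [ln(336.0252/128.5636) + (0.0083 + 0.5·0.2976²)·1.5297] / (0.2976·√1.5297)
   = [0.960762 + 0.080436] / 0.368075 = 2.828769
d₂ = d₁ − σ√T = 2.828769 − 0.368075 = 2.460694
N(d₁) = 0.997664,  N(d₂) = 0.993067,  e^(−rT) = 0.987384
E₀ = V₀·N(d₁) − D·e^(−rT)·N(d₂)
   = 336.0252·0.997664 − 128.5636·0.987384·0.993067 = 209.178651
B₀ = V₀ − E₀ = 336.0252 − 209.178651 = 126.846549
spread = −(1/T)·ln(B₀/D) − r = −(1/1.5297)·ln(126.846549/128.5636) − 0.0083 = 0.00048973
in basis points: 0.00048973 × 10⁴ = 4.8973 bp

spread=4.8973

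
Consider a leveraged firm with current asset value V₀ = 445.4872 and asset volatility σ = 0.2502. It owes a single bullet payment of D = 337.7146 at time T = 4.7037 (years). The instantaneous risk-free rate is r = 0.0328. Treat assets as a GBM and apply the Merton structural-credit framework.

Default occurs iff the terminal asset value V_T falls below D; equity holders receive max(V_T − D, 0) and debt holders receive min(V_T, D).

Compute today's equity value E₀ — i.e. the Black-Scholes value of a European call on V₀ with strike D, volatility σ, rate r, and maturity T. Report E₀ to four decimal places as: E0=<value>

E0=179.1900

d₁ = [ln(V₀/D) + (r + σ²/2)T] / (σ√T)
   = [ln(445.4872/337.7146) + (0.0328 + 0.5·0.2502²)·4.7037] / (0.2502·√4.7037)
   = [0.276967 + 0.301507] / 0.542634 = 1.066049
d₂ = d₁ − σ√T = 1.066049 − 0.542634 = 0.523415
N(d₁) = 0.856799,  N(d₂) = 0.699657,  e^(−rT) = 0.857031
E₀ = V₀·N(d₁) − D·e^(−rT)·N(d₂)
   = 445.4872·0.856799 − 337.7146·0.857031·0.699657 = 179.190033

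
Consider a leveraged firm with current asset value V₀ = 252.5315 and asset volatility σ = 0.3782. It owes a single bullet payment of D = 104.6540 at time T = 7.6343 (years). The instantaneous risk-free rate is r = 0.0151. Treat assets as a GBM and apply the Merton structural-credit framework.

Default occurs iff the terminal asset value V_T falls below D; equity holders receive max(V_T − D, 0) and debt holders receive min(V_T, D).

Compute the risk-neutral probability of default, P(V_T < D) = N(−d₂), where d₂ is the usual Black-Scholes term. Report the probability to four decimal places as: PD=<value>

d₁ = [ln(V₀/D) + (r + σ²/2)T] / (σ√T)
   = [ln(252.5315/104.6540) + (0.0151 + 0.5·0.3782²)·7.6343] / (0.3782·√7.6343)
   = [0.880876 + 0.661265] / 1.044976 = 1.475768
d₂ = d₁ − σ√T = 1.475768 − 1.044976 = 0.430792
risk-neutral PD = N(−d₂) = N(-0.430792) = 0.333310

PD=0.3333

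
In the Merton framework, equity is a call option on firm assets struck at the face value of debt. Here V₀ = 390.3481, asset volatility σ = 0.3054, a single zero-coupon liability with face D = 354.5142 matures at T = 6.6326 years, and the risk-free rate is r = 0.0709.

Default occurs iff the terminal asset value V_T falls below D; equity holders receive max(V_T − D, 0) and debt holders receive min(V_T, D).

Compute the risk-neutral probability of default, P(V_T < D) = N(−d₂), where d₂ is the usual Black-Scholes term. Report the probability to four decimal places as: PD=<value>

PD=0.3718

d₁ = [ln(V₀/D) + (r + σ²/2)T] / (σ√T)
   = [ln(390.3481/354.5142) + (0.0709 + 0.5·0.3054²)·6.6326] / (0.3054·√6.6326)
   = [0.096291 + 0.779560] / 0.786522 = 1.113574
d₂ = d₁ − σ√T = 1.113574 − 0.786522 = 0.327052
risk-neutral PD = N(−d₂) = N(-0.327052) = 0.371814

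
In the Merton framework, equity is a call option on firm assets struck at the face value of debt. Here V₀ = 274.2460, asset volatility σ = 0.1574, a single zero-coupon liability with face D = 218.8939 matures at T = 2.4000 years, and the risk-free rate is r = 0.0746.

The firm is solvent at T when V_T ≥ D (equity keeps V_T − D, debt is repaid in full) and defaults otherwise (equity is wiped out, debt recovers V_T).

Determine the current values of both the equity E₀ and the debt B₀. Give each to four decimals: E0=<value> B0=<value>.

d₁ = [ln(V₀/D) + (r + σ²/2)T] / (σ√T)
   = [ln(274.2460/218.8939) + (0.0746 + 0.5·0.1574²)·2.4000] / (0.1574·√2.4000)
   = [0.225438 + 0.208770] / 0.243843 = 1.780687
d₂ = d₁ − σ√T = 1.780687 − 0.243843 = 1.536844
N(d₁) = 0.962518,  N(d₂) = 0.937834,  e^(−rT) = 0.836072
E₀ = V₀·N(d₁) − D·e^(−rT)·N(d₂)
   = 274.2460·0.962518 − 218.8939·0.836072·0.937834 = 92.332634
B₀ = V₀ − E₀ = 274.2460 − 92.332634 = 181.913366

E0=92.3326 B0=181.9134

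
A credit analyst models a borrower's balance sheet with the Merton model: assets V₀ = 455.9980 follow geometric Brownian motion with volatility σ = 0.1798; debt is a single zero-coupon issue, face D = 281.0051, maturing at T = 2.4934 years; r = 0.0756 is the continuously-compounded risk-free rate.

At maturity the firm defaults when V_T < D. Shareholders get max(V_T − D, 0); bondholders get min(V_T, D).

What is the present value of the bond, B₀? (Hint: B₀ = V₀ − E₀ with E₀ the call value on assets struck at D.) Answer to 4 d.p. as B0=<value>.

B0=232.4545

d₁ = [ln(V₀/D) + (r + σ²/2)T] / (σ√T)
   = [ln(455.9980/281.0051) + (0.0756 + 0.5·0.1798²)·2.4934] / (0.1798·√2.4934)
   = [0.484116 + 0.228804] / 0.283913 = 2.511049
d₂ = d₁ − σ√T = 2.511049 − 0.283913 = 2.227135
N(d₁) = 0.993981,  N(d₂) = 0.987031,  e^(−rT) = 0.828200
E₀ = V₀·N(d₁) − D·e^(−rT)·N(d₂)
   = 455.9980·0.993981 − 281.0051·0.828200·0.987031 = 223.543462
B₀ = V₀ − E₀ = 455.9980 − 223.543462 = 232.454538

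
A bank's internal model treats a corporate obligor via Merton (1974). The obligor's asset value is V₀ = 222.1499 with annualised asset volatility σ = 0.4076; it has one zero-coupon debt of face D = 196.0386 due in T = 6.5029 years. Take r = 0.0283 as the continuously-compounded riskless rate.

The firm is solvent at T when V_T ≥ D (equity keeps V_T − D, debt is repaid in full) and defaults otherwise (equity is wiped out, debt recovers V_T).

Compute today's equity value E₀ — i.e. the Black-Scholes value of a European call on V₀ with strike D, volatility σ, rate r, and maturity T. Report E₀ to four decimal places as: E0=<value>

d₁ = [ln(V₀/D) + (r + σ²/2)T] / (σ√T)
   = [ln(222.1499/196.0386) + (0.0283 + 0.5·0.4076²)·6.5029] / (0.4076·√6.5029)
   = [0.125041 + 0.724221] / 1.039412 = 0.817060
d₂ = d₁ − σ√T = 0.817060 − 1.039412 = -0.222352
N(d₁) = 0.793053,  N(d₂) = 0.412020,  e^(−rT) = 0.831909
E₀ = V₀·N(d₁) − D·e^(−rT)·N(d₂)
   = 222.1499·0.793053 − 196.0386·0.831909·0.412020 = 108.981820

E0=108.9818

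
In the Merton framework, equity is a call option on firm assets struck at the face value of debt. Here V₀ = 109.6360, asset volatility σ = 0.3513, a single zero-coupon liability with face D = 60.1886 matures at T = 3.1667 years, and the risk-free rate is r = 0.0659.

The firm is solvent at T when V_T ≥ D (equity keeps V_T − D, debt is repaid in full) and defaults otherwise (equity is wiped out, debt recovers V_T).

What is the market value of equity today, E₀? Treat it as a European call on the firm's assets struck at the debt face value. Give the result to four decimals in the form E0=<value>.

d₁ = [ln(V₀/D) + (r + σ²/2)T] / (σ√T)
   = [ln(109.6360/60.1886) + (0.0659 + 0.5·0.3513²)·3.1667] / (0.3513·√3.1667)
   = [0.599683 + 0.404089] / 0.625146 = 1.605660
d₂ = d₁ − σ√T = 1.605660 − 0.625146 = 0.980514
N(d₁) = 0.945826,  N(d₂) = 0.836584,  e^(−rT) = 0.811650
E₀ = V₀·N(d₁) − D·e^(−rT)·N(d₂)
   = 109.6360·0.945826 − 60.1886·0.811650·0.836584 = 62.827670

E0=62.8277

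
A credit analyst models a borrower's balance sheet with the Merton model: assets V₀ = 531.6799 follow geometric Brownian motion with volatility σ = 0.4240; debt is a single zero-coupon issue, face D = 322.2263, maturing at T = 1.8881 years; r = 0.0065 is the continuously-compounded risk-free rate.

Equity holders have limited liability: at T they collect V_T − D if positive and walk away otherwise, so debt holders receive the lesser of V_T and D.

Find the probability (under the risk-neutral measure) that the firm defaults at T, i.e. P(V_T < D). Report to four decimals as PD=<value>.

d₁ = [ln(V₀/D) + (r + σ²/2)T] / (σ√T)
   = [ln(531.6799/322.2263) + (0.0065 + 0.5·0.4240²)·1.8881] / (0.4240·√1.8881)
   = [0.500788 + 0.181990] / 0.582611 = 1.171928
d₂ = d₁ − σ√T = 1.171928 − 0.582611 = 0.589318
risk-neutral PD = N(−d₂) = N(-0.589318) = 0.277824

PD=0.2778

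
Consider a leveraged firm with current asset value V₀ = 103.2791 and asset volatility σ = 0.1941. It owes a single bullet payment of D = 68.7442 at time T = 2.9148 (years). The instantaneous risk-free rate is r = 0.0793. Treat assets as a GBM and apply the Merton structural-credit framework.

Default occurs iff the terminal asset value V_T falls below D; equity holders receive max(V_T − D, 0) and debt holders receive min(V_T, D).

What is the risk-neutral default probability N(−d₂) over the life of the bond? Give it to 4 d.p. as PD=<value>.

d₁ = [ln(V₀/D) + (r + σ²/2)T] / (σ√T)
   = [ln(103.2791/68.7442) + (0.0793 + 0.5·0.1941²)·2.9148] / (0.1941·√2.9148)
   = [0.407043 + 0.286051] / 0.331383 = 2.091520
d₂ = d₁ − σ√T = 2.091520 − 0.331383 = 1.760137
risk-neutral PD = N(−d₂) = N(-1.760137) = 0.039192

PD=0.0392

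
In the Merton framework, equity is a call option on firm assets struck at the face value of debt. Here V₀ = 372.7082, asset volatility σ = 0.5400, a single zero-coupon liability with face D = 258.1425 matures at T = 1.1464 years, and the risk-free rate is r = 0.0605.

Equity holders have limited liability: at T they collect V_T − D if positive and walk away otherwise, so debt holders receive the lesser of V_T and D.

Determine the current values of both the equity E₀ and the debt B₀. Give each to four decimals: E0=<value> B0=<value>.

E0=153.8439 B0=218.8643

d₁ = [ln(V₀/D) + (r + σ²/2)T] / (σ√T)
   = [ln(372.7082/258.1425) + (0.0605 + 0.5·0.5400²)·1.1464] / (0.5400·√1.1464)
   = [0.367284 + 0.236502] / 0.578178 = 1.044291
d₂ = d₁ − σ√T = 1.044291 − 0.578178 = 0.466112
N(d₁) = 0.851825,  N(d₂) = 0.679432,  e^(−rT) = 0.932993
E₀ = V₀·N(d₁) − D·e^(−rT)·N(d₂)
   = 372.7082·0.851825 − 258.1425·0.932993·0.679432 = 153.843923
B₀ = V₀ − E₀ = 372.7082 − 153.843923 = 218.864277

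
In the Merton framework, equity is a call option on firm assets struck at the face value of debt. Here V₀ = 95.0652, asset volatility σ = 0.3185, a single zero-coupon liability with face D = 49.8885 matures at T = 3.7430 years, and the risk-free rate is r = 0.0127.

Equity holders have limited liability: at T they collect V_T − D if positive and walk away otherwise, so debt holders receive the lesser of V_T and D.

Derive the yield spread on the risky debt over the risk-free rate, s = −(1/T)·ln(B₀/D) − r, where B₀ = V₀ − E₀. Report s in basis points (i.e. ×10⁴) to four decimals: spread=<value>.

spread=151.9565

d₁ = [ln(V₀/D) + (r + σ²/2)T] / (σ√T)
   = [ln(95.0652/49.8885) + (0.0127 + 0.5·0.3185²)·3.7430] / (0.3185·√3.7430)
   = [0.644772 + 0.237385] / 0.616197 = 1.431617
d₂ = d₁ − σ√T = 1.431617 − 0.616197 = 0.815420
N(d₁) = 0.923873,  N(d₂) = 0.792584,  e^(−rT) = 0.953576
E₀ = V₀·N(d₁) − D·e^(−rT)·N(d₂)
   = 95.0652·0.923873 − 49.8885·0.953576·0.792584 = 50.123006
B₀ = V₀ − E₀ = 95.0652 − 50.123006 = 44.942194
spread = −(1/T)·ln(B₀/D) − r = −(1/3.7430)·ln(44.942194/49.8885) − 0.0127 = 0.01519565
in basis points: 0.01519565 × 10⁴ = 151.9565 bp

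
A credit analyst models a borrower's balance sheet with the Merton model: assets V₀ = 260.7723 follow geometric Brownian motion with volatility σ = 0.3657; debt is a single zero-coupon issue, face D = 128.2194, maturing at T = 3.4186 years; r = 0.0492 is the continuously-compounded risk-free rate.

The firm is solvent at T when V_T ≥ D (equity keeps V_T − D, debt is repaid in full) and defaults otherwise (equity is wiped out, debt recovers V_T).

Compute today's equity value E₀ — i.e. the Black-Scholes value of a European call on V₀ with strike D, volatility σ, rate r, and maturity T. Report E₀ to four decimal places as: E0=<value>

E0=157.3918

d₁ = [ln(V₀/D) + (r + σ²/2)T] / (σ√T)
   = [ln(260.7723/128.2194) + (0.0492 + 0.5·0.3657²)·3.4186] / (0.3657·√3.4186)
   = [0.709905 + 0.396791] / 0.676159 = 1.636738
d₂ = d₁ − σ√T = 1.636738 − 0.676159 = 0.960578
N(d₁) = 0.949157,  N(d₂) = 0.831618,  e^(−rT) = 0.845189
E₀ = V₀·N(d₁) − D·e^(−rT)·N(d₂)
   = 260.7723·0.949157 − 128.2194·0.845189·0.831618 = 157.391839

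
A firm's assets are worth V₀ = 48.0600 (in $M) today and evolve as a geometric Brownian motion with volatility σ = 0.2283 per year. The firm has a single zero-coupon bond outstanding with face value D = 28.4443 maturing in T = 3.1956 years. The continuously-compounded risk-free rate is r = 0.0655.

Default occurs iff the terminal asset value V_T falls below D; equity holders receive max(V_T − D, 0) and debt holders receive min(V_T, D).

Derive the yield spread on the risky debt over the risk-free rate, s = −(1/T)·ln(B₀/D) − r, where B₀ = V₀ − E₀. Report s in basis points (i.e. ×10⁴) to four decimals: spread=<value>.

spread=26.1339

d₁ = [ln(V₀/D) + (r + σ²/2)T] / (σ√T)
   = [ln(48.0600/28.4443) + (0.0655 + 0.5·0.2283²)·3.1956] / (0.2283·√3.1956)
   = [0.524502 + 0.292591] / 0.408115 = 2.002117
d₂ = d₁ − σ√T = 2.002117 − 0.408115 = 1.594002
N(d₁) = 0.977364,  N(d₂) = 0.944532,  e^(−rT) = 0.811142
E₀ = V₀·N(d₁) − D·e^(−rT)·N(d₂)
   = 48.0600·0.977364 − 28.4443·0.811142·0.944532 = 25.179508
B₀ = V₀ − E₀ = 48.0600 − 25.179508 = 22.880492
spread = −(1/T)·ln(B₀/D) − r = −(1/3.1956)·ln(22.880492/28.4443) − 0.0655 = 0.00261339
in basis points: 0.00261339 × 10⁴ = 26.1339 bp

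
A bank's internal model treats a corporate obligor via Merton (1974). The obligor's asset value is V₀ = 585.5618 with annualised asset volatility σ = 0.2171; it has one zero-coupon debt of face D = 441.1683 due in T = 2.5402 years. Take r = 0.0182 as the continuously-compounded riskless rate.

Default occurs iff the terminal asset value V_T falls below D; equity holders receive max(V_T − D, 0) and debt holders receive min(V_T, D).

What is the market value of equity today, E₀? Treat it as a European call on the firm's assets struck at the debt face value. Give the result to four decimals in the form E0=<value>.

d₁ = [ln(V₀/D) + (r + σ²/2)T] / (σ√T)
   = [ln(585.5618/441.1683) + (0.0182 + 0.5·0.2171²)·2.5402] / (0.2171·√2.5402)
   = [0.283145 + 0.106095] / 0.346014 = 1.124925
d₂ = d₁ − σ√T = 1.124925 − 0.346014 = 0.778911
N(d₁) = 0.869690,  N(d₂) = 0.781984,  e^(−rT) = 0.954821
E₀ = V₀·N(d₁) − D·e^(−rT)·N(d₂)
   = 585.5618·0.869690 − 441.1683·0.954821·0.781984 = 179.856721

E0=179.8567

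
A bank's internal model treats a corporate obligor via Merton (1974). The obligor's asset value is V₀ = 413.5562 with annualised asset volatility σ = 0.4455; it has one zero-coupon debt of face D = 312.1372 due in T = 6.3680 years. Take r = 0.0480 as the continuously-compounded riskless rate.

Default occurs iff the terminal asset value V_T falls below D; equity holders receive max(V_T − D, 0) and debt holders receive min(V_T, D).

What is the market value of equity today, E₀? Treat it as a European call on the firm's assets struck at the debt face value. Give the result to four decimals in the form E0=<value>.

E0=244.7189

d₁ = [ln(V₀/D) + (r + σ²/2)T] / (σ√T)
   = [ln(413.5562/312.1372) + (0.0480 + 0.5·0.4455²)·6.3680] / (0.4455·√6.3680)
   = [0.281351 + 0.937593] / 1.124215 = 1.084263
d₂ = d₁ − σ√T = 1.084263 − 1.124215 = -0.039952
N(d₁) = 0.860876,  N(d₂) = 0.484066,  e^(−rT) = 0.736634
E₀ = V₀·N(d₁) − D·e^(−rT)·N(d₂)
   = 413.5562·0.860876 − 312.1372·0.736634·0.484066 = 244.718870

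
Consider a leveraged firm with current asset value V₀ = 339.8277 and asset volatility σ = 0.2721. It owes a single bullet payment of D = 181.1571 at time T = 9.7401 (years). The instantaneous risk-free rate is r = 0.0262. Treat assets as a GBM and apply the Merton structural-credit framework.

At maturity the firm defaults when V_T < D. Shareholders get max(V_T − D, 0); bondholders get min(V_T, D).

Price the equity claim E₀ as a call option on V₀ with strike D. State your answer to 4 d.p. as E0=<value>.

E0=212.9459

d₁ = [ln(V₀/D) + (r + σ²/2)T] / (σ√T)
   = [ln(339.8277/181.1571) + (0.0262 + 0.5·0.2721²)·9.7401] / (0.2721·√9.7401)
   = [0.629074 + 0.615761] / 0.849201 = 1.465891
d₂ = d₁ − σ√T = 1.465891 − 0.849201 = 0.616691
N(d₁) = 0.928661,  N(d₂) = 0.731281,  e^(−rT) = 0.774769
E₀ = V₀·N(d₁) − D·e^(−rT)·N(d₂)
   = 339.8277·0.928661 − 181.1571·0.774769·0.731281 = 212.945949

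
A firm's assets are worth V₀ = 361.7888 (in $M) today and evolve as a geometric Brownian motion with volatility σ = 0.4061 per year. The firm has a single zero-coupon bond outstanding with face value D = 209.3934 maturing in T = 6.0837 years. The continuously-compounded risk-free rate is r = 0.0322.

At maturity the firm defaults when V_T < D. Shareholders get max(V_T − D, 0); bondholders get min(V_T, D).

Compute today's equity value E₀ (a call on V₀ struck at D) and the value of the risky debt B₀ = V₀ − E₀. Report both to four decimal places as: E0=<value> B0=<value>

E0=220.6153 B0=141.1735

d₁ = [ln(V₀/D) + (r + σ²/2)T] / (σ√T)
   = [ln(361.7888/209.3934) + (0.0322 + 0.5·0.4061²)·6.0837] / (0.4061·√6.0837)
   = [0.546846 + 0.697549] / 1.001652 = 1.242342
d₂ = d₁ − σ√T = 1.242342 − 1.001652 = 0.240690
N(d₁) = 0.892945,  N(d₂) = 0.595102,  e^(−rT) = 0.822098
E₀ = V₀·N(d₁) − D·e^(−rT)·N(d₂)
   = 361.7888·0.892945 − 209.3934·0.822098·0.595102 = 220.615337
B₀ = V₀ − E₀ = 361.7888 − 220.615337 = 141.173463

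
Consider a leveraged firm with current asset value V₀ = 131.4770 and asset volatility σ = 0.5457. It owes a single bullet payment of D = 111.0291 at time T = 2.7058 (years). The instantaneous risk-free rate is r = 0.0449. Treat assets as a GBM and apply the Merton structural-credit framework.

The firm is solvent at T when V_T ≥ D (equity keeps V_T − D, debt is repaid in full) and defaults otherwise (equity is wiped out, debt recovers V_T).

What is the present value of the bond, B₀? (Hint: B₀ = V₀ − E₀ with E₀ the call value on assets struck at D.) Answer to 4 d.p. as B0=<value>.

d₁ = [ln(V₀/D) + (r + σ²/2)T] / (σ√T)
   = [ln(131.4770/111.0291) + (0.0449 + 0.5·0.5457²)·2.7058] / (0.5457·√2.7058)
   = [0.169040 + 0.524368] / 0.897639 = 0.772480
d₂ = d₁ − σ√T = 0.772480 − 0.897639 = -0.125159
N(d₁) = 0.780085,  N(d₂) = 0.450199,  e^(−rT) = 0.885600
E₀ = V₀·N(d₁) − D·e^(−rT)·N(d₂)
   = 131.4770·0.780085 − 111.0291·0.885600·0.450199 = 58.296385
B₀ = V₀ − E₀ = 131.4770 − 58.296385 = 73.180615

B0=73.1806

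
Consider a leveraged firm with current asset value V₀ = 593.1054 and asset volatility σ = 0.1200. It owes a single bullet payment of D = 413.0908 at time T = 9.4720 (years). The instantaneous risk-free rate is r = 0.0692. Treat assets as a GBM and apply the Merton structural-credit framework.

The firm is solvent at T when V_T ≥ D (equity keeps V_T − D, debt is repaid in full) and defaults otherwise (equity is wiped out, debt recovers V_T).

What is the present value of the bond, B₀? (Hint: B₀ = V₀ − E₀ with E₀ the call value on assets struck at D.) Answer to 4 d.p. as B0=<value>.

d₁ = [ln(V₀/D) + (r + σ²/2)T] / (σ√T)
   = [ln(593.1054/413.0908) + (0.0692 + 0.5·0.1200²)·9.4720] / (0.1200·√9.4720)
   = [0.361705 + 0.723661] / 0.369319 = 2.938826
d₂ = d₁ − σ√T = 2.938826 − 0.369319 = 2.569507
N(d₁) = 0.998353,  N(d₂) = 0.994908,  e^(−rT) = 0.519202
E₀ = V₀·N(d₁) − D·e^(−rT)·N(d₂)
   = 593.1054·0.998353 − 413.0908·0.519202·0.994908 = 378.743000
B₀ = V₀ − E₀ = 593.1054 − 378.743000 = 214.362400

B0=214.3624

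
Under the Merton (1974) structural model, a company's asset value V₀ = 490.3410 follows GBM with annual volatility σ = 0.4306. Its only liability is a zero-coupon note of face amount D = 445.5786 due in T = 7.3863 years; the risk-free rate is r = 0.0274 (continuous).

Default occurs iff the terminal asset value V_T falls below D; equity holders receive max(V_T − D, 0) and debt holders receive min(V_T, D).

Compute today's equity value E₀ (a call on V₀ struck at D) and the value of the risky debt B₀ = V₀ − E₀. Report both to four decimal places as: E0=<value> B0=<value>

E0=257.1752 B0=233.1658

d₁ = [ln(V₀/D) + (r + σ²/2)T] / (σ√T)
   = [ln(490.3410/445.5786) + (0.0274 + 0.5·0.4306²)·7.3863] / (0.4306·√7.3863)
   = [0.095727 + 0.887155] / 1.170274 = 0.839874
d₂ = d₁ − σ√T = 0.839874 − 1.170274 = -0.330400
N(d₁) = 0.799510,  N(d₂) = 0.370549,  e^(−rT) = 0.816781
E₀ = V₀·N(d₁) − D·e^(−rT)·N(d₂)
   = 490.3410·0.799510 − 445.5786·0.816781·0.370549 = 257.175188
B₀ = V₀ − E₀ = 490.3410 − 257.175188 = 233.165812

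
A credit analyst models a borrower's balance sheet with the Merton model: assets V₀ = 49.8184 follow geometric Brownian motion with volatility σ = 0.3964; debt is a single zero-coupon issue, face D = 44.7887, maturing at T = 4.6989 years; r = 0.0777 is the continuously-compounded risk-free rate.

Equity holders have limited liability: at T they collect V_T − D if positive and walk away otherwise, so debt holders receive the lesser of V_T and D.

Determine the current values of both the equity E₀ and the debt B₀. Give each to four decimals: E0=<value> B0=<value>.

E0=24.6328 B0=25.1856

d₁ = [ln(V₀/D) + (r + σ²/2)T] / (σ√T)
   = [ln(49.8184/44.7887) + (0.0777 + 0.5·0.3964²)·4.6989] / (0.3964·√4.6989)
   = [0.106429 + 0.734281] / 0.859274 = 0.978394
d₂ = d₁ − σ√T = 0.978394 − 0.859274 = 0.119120
N(d₁) = 0.836060,  N(d₂) = 0.547410,  e^(−rT) = 0.694124
E₀ = V₀·N(d₁) − D·e^(−rT)·N(d₂)
   = 49.8184·0.836060 − 44.7887·0.694124·0.547410 = 24.632807
B₀ = V₀ − E₀ = 49.8184 − 24.632807 = 25.185593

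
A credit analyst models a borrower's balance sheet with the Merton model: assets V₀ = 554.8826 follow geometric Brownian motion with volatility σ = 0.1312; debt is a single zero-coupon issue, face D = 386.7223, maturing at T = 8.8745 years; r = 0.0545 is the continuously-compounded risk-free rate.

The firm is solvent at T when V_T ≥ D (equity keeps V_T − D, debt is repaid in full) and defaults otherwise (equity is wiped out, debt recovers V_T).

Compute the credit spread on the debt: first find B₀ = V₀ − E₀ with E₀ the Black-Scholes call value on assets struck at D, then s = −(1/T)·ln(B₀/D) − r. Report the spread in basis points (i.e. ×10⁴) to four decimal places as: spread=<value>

spread=3.6141

d₁ = [ln(V₀/D) + (r + σ²/2)T] / (σ√T)
   = [ln(554.8826/386.7223) + (0.0545 + 0.5·0.1312²)·8.8745] / (0.1312·√8.8745)
   = [0.361050 + 0.560041] / 0.390846 = 2.356657
d₂ = d₁ − σ√T = 2.356657 − 0.390846 = 1.965811
N(d₁) = 0.990780,  N(d₂) = 0.975340,  e^(−rT) = 0.616523
E₀ = V₀·N(d₁) − D·e^(−rT)·N(d₂)
   = 554.8826·0.990780 − 386.7223·0.616523·0.975340 = 317.223025
B₀ = V₀ − E₀ = 554.8826 − 317.223025 = 237.659575
spread = −(1/T)·ln(B₀/D) − r = −(1/8.8745)·ln(237.659575/386.7223) − 0.0545 = 0.00036141
in basis points: 0.00036141 × 10⁴ = 3.6141 bp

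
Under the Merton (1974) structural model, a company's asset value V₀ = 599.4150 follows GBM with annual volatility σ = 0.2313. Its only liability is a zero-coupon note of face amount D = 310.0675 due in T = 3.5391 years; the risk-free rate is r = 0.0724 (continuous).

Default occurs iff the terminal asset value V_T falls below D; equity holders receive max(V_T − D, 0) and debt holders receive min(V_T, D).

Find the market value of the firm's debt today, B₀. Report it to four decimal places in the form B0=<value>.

B0=238.9440

d₁ = [ln(V₀/D) + (r + σ²/2)T] / (σ√T)
   = [ln(599.4150/310.0675) + (0.0724 + 0.5·0.2313²)·3.5391] / (0.2313·√3.5391)
   = [0.659164 + 0.350901] / 0.435133 = 2.321280
d₂ = d₁ − σ√T = 2.321280 − 0.435133 = 1.886146
N(d₁) = 0.989864,  N(d₂) = 0.970362,  e^(−rT) = 0.773963
E₀ = V₀·N(d₁) − D·e^(−rT)·N(d₂)
   = 599.4150·0.989864 − 310.0675·0.773963·0.970362 = 360.470998
B₀ = V₀ − E₀ = 599.4150 − 360.470998 = 238.944002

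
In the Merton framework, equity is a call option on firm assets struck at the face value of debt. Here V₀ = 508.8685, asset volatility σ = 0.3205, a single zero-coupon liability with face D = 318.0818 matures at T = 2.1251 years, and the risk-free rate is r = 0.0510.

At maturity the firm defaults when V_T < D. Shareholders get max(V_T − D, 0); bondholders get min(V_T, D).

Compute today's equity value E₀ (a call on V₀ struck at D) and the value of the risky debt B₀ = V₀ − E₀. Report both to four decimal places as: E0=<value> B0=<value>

d₁ = [ln(V₀/D) + (r + σ²/2)T] / (σ√T)
   = [ln(508.8685/318.0818) + (0.0510 + 0.5·0.3205²)·2.1251] / (0.3205·√2.1251)
   = [0.469881 + 0.217526] / 0.467216 = 1.471282
d₂ = d₁ − σ√T = 1.471282 − 0.467216 = 1.004066
N(d₁) = 0.929393,  N(d₂) = 0.842327,  e^(−rT) = 0.897286
E₀ = V₀·N(d₁) − D·e^(−rT)·N(d₂)
   = 508.8685·0.929393 − 318.0818·0.897286·0.842327 = 232.529749
B₀ = V₀ − E₀ = 508.8685 − 232.529749 = 276.338751

E0=232.5297 B0=276.3388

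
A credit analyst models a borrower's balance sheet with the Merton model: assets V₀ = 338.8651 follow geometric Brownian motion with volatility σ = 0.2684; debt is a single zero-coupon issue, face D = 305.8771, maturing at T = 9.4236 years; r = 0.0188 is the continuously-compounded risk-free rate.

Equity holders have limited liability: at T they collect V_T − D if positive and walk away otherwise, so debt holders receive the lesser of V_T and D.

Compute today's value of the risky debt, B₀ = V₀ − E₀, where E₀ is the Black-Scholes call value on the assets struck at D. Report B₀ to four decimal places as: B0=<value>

B0=197.3539

d₁ = [ln(V₀/D) + (r + σ²/2)T] / (σ√T)
   = [ln(338.8651/305.8771) + (0.0188 + 0.5·0.2684²)·9.4236] / (0.2684·√9.4236)
   = [0.102419 + 0.516595] / 0.823931 = 0.751293
d₂ = d₁ − σ√T = 0.751293 − 0.823931 = -0.072638
N(d₁) = 0.773762,  N(d₂) = 0.471047,  e^(−rT) = 0.837643
E₀ = V₀·N(d₁) − D·e^(−rT)·N(d₂)
   = 338.8651·0.773762 − 305.8771·0.837643·0.471047 = 141.511232
B₀ = V₀ − E₀ = 338.8651 − 141.511232 = 197.353868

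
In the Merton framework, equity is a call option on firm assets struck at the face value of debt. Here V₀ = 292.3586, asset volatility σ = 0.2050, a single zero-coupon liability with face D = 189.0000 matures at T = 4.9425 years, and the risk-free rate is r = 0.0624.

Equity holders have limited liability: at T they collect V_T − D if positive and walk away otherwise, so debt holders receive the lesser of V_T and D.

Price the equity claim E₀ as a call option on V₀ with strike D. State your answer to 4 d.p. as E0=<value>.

E0=155.4486

d₁ = [ln(V₀/D) + (r + σ²/2)T] / (σ√T)
   = [ln(292.3586/189.0000) + (0.0624 + 0.5·0.2050²)·4.9425] / (0.2050·√4.9425)
   = [0.436234 + 0.412266] / 0.455751 = 1.861765
d₂ = d₁ − σ√T = 1.861765 − 0.455751 = 1.406014
N(d₁) = 0.968682,  N(d₂) = 0.920140,  e^(−rT) = 0.734613
E₀ = V₀·N(d₁) − D·e^(−rT)·N(d₂)
   = 292.3586·0.968682 − 189.0000·0.734613·0.920140 = 155.448593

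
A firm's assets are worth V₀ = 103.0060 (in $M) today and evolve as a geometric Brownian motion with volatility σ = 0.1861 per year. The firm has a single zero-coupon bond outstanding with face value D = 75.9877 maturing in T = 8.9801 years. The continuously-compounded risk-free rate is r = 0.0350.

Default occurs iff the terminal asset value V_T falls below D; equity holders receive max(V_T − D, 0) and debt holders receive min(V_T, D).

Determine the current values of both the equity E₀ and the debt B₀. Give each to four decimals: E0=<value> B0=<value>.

E0=50.2825 B0=52.7235

d₁ = [ln(V₀/D) + (r + σ²/2)T] / (σ√T)
   = [ln(103.0060/75.9877) + (0.0350 + 0.5·0.1861²)·8.9801] / (0.1861·√8.9801)
   = [0.304216 + 0.469808] / 0.557682 = 1.387930
d₂ = d₁ − σ√T = 1.387930 − 0.557682 = 0.830247
N(d₁) = 0.917421,  N(d₂) = 0.796801,  e^(−rT) = 0.730297
E₀ = V₀·N(d₁) − D·e^(−rT)·N(d₂)
   = 103.0060·0.917421 − 75.9877·0.730297·0.796801 = 50.282503
B₀ = V₀ − E₀ = 103.0060 − 50.282503 = 52.723497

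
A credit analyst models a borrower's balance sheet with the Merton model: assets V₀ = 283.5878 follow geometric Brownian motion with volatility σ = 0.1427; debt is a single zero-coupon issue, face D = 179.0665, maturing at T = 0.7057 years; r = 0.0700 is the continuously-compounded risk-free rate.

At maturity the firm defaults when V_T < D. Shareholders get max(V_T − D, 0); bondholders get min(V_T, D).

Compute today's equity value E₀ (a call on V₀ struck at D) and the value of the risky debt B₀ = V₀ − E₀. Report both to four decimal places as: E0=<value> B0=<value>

E0=113.1521 B0=170.4357

d₁ = [ln(V₀/D) + (r + σ²/2)T] / (σ√T)
   = [ln(283.5878/179.0665) + (0.0700 + 0.5·0.1427²)·0.7057] / (0.1427·√0.7057)
   = [0.459765 + 0.056584] / 0.119876 = 4.307339
d₂ = d₁ − σ√T = 4.307339 − 0.119876 = 4.187463
N(d₁) = 0.999992,  N(d₂) = 0.999986,  e^(−rT) = 0.951801
E₀ = V₀·N(d₁) − D·e^(−rT)·N(d₂)
   = 283.5878·0.999992 − 179.0665·0.951801·0.999986 = 113.152136
B₀ = V₀ − E₀ = 283.5878 − 113.152136 = 170.435664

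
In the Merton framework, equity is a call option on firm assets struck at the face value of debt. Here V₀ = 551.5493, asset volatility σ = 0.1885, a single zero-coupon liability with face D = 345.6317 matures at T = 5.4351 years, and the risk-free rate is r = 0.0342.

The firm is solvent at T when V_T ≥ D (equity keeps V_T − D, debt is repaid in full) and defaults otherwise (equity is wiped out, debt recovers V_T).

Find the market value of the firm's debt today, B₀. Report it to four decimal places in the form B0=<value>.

d₁ = [ln(V₀/D) + (r + σ²/2)T] / (σ√T)
   = [ln(551.5493/345.6317) + (0.0342 + 0.5·0.1885²)·5.4351] / (0.1885·√5.4351)
   = [0.467357 + 0.282441] / 0.439456 = 1.706198
d₂ = d₁ − σ√T = 1.706198 − 0.439456 = 1.266742
N(d₁) = 0.956014,  N(d₂) = 0.897376,  e^(−rT) = 0.830373
E₀ = V₀·N(d₁) − D·e^(−rT)·N(d₂)
   = 551.5493·0.956014 − 345.6317·0.830373·0.897376 = 269.739213
B₀ = V₀ − E₀ = 551.5493 − 269.739213 = 281.810087

B0=281.8101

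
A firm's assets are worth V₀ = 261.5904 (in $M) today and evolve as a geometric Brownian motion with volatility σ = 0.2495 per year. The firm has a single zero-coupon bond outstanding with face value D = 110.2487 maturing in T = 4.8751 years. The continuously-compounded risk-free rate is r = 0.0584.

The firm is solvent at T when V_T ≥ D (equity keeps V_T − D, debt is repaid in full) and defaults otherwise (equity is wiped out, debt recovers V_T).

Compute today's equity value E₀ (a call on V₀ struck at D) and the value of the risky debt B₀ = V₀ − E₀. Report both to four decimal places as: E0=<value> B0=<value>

E0=179.1878 B0=82.4026

d₁ = [ln(V₀/D) + (r + σ²/2)T] / (σ√T)
   = [ln(261.5904/110.2487) + (0.0584 + 0.5·0.2495²)·4.8751] / (0.2495·√4.8751)
   = [0.864041 + 0.436444] / 0.550887 = 2.360712
d₂ = d₁ − σ√T = 2.360712 − 0.550887 = 1.809826
N(d₁) = 0.990880,  N(d₂) = 0.964839,  e^(−rT) = 0.752235
E₀ = V₀·N(d₁) − D·e^(−rT)·N(d₂)
   = 261.5904·0.990880 − 110.2487·0.752235·0.964839 = 179.187768
B₀ = V₀ − E₀ = 261.5904 − 179.187768 = 82.402632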